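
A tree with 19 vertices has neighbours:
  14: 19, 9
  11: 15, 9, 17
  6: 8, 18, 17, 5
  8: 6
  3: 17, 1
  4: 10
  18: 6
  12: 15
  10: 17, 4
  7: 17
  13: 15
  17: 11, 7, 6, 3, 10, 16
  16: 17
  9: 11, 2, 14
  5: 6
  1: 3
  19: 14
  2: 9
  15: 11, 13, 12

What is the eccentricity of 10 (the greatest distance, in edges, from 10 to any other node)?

A farthest node from 10 is 19.
The path 10–17–11–9–14–19 has 5 edges.

5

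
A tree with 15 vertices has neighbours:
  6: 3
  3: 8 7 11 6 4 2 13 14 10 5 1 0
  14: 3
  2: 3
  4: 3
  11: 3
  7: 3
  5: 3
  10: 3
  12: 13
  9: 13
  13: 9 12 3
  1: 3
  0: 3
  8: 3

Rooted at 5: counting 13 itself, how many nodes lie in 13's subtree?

3

13's subtree: {13, 12, 9}, size 3.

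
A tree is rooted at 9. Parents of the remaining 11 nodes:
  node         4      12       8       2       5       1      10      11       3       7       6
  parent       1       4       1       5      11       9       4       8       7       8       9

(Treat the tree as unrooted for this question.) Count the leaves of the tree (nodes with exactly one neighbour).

Exactly 5 nodes have a single neighbour: 2, 3, 6, 10, 12.

5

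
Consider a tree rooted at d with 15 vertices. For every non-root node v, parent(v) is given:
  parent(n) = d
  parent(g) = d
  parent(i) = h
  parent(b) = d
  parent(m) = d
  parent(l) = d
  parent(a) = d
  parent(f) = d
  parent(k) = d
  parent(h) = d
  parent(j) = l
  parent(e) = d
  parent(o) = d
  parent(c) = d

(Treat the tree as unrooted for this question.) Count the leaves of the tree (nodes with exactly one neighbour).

12

Degree-1 nodes: a, b, c, e, f, g, i, j, k, m, n, o — 12 of them.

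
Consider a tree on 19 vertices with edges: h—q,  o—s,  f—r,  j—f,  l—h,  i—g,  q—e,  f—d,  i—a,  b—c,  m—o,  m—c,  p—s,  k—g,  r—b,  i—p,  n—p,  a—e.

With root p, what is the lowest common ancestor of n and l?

p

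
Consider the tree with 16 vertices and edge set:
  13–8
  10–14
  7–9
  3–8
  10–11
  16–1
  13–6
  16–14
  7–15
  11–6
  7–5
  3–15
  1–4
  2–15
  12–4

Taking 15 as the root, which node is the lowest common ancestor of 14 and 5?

15

Path 14→root: 14 10 11 6 13 8 3 15; path 5→root: 5 7 15.
First common node: 15.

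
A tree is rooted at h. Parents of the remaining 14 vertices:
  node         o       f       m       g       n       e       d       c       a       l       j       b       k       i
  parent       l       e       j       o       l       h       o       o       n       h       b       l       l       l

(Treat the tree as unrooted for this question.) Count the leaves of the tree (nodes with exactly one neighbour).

Exactly 8 nodes have a single neighbour: a, c, d, f, g, i, k, m.

8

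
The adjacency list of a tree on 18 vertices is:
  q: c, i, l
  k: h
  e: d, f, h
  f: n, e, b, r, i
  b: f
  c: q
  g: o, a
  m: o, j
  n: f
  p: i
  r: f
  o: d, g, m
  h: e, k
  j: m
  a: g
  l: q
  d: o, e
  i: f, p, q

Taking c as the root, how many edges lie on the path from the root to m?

7

Path from c to m: c – q – i – f – e – d – o – m, which has 7 edges.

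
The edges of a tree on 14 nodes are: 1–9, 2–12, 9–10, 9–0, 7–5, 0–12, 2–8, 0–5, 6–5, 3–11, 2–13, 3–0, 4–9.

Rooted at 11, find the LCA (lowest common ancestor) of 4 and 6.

Path 4→root: 4 9 0 3 11; path 6→root: 6 5 0 3 11.
First common node: 0.

0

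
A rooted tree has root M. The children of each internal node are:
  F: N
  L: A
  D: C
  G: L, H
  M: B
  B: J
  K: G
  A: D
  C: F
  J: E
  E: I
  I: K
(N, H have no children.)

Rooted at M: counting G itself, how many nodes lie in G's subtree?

The subtree rooted at G contains: G, L, H, A, D, C, F, N — 8 nodes.

8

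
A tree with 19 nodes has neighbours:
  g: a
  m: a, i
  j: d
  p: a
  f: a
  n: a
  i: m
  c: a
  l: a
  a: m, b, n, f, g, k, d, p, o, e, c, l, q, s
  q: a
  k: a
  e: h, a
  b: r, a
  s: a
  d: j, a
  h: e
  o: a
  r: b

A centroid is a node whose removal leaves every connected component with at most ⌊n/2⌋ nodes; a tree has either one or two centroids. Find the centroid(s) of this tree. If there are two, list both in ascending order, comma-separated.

a

If a is removed the pieces have sizes 2, 2, 2, 2, 1, 1, 1, 1, 1, 1, 1, 1, 1, 1, all ≤ ⌊19/2⌋ = 9.
Every other node leaves some component of size > 9, so the centroid is unique.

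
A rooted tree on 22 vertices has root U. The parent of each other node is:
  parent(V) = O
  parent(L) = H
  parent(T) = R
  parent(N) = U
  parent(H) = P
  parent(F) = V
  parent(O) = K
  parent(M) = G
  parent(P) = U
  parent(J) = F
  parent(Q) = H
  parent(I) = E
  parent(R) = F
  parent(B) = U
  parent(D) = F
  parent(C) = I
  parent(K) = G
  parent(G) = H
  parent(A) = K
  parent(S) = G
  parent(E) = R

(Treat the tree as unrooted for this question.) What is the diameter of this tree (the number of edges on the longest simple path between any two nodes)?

12

Starting from N, a farthest node is C at distance 12.
One longest path: N – U – P – H – G – K – O – V – F – R – E – I – C.
So the diameter is 12.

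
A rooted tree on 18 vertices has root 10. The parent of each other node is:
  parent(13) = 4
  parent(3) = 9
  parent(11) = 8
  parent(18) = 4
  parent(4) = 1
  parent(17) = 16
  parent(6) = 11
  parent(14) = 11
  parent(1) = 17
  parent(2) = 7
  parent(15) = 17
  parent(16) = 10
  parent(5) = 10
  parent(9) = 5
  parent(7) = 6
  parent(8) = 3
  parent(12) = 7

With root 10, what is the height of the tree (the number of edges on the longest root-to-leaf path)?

12 sits deepest: 10-5-9-3-8-11-6-7-12 — 8 edges from the root.

8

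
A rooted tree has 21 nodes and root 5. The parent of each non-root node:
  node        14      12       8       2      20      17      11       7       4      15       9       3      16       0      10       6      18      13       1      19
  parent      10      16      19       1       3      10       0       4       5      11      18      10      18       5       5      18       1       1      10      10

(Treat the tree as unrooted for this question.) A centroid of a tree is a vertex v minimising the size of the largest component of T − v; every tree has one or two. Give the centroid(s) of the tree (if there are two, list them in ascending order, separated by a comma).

10

Removing 10 splits the tree into components of sizes 8, 6, 2, 2, 1, 1; the largest is 8 ≤ ⌊21/2⌋ = 10.
Every other node leaves some component of size > 10, so the centroid is unique.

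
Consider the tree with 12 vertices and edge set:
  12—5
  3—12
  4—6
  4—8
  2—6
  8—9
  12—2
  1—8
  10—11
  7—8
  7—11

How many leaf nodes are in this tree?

Degree-1 nodes: 1, 3, 5, 9, 10 — 5 of them.

5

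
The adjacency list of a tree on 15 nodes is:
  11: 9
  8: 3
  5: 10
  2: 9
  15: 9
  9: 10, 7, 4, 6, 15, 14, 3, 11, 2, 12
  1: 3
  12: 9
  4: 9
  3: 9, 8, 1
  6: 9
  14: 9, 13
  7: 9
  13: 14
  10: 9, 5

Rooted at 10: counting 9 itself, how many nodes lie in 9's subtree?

9's subtree: {9, 15, 14, 3, 6, 2, 11, 7, 4, 12, 13, 1, 8}, size 13.

13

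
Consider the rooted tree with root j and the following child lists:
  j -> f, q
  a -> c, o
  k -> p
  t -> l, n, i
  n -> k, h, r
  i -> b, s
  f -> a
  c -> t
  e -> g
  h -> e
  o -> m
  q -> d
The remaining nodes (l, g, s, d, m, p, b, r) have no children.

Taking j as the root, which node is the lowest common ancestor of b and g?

Ancestors of b (toward the root): b, i, t, c, a, f, j.
Ancestors of g: g, e, h, n, t, c, a, f, j.
The deepest node appearing in both lists is t.

t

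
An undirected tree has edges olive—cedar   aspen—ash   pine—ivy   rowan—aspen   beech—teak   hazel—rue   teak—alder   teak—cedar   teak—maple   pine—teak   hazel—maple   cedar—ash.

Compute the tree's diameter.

7

Starting from rowan, a farthest node is rue at distance 7.
One longest path: rowan - aspen - ash - cedar - teak - maple - hazel - rue.
So the diameter is 7.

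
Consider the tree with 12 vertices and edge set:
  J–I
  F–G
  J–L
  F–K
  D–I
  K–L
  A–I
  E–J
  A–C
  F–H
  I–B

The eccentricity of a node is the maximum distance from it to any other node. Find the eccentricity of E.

The node farthest from E is H (G also at distance 5), via E – J – L – K – F – H — 5 edges.

5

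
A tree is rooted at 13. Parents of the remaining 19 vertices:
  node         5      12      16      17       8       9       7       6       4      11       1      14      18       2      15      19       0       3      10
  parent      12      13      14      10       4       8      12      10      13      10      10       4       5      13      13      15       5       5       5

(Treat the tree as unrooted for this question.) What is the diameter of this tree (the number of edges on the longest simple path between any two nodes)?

7

BFS from 17 reaches 9 last, at distance 7; BFS from 9 confirms no node is farther.
Path: 17–10–5–12–13–4–8–9.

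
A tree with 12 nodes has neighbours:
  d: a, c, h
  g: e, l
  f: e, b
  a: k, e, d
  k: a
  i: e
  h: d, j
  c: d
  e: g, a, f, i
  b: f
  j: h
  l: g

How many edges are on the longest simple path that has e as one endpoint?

4

Distances from e peak at 4, attained at j.
e-a-d-h-j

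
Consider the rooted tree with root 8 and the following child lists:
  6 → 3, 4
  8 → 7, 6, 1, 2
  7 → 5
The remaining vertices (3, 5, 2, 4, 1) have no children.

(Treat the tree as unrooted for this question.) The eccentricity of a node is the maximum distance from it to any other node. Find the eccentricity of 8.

2

The node farthest from 8 is 3 (4, 5 also at distance 2), via 8–6–3 — 2 edges.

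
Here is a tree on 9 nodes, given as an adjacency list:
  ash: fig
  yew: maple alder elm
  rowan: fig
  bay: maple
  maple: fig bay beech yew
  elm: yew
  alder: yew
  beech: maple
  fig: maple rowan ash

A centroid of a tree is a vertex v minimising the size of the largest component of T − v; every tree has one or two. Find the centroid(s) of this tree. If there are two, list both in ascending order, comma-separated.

maple

Removing maple splits the tree into components of sizes 3, 3, 1, 1; the largest is 3 ≤ ⌊9/2⌋ = 4.
Every other node leaves some component of size > 4, so the centroid is unique.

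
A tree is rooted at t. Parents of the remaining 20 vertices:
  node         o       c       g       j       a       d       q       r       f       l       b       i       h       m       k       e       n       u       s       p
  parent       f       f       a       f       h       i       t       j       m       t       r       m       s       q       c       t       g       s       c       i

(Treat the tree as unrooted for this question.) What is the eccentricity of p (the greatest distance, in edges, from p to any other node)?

9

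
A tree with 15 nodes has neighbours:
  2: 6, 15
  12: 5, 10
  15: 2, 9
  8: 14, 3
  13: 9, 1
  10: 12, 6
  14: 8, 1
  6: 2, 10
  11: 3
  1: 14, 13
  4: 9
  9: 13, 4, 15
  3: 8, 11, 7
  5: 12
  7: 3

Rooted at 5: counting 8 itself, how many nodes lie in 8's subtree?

4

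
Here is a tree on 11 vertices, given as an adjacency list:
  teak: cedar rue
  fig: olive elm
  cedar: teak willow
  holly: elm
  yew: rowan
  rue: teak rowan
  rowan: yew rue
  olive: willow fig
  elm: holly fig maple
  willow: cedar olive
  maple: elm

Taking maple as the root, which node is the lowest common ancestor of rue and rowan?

rue

Ancestors of rue (toward the root): rue, teak, cedar, willow, olive, fig, elm, maple.
Ancestors of rowan: rowan, rue, teak, cedar, willow, olive, fig, elm, maple.
The deepest node appearing in both lists is rue.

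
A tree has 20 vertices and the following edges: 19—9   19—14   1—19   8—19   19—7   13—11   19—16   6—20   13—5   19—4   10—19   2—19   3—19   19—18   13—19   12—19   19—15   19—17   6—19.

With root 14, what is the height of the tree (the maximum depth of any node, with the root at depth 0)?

A deepest node is 11, reached by 14–19–13–11.
That path has 3 edges, so the height is 3.

3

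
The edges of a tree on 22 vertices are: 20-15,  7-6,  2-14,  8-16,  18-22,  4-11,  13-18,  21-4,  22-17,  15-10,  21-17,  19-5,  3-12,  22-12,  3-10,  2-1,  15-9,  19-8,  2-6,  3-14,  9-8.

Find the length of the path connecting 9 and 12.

4

Walking from 9: 9–15–10–3–12. Length 4.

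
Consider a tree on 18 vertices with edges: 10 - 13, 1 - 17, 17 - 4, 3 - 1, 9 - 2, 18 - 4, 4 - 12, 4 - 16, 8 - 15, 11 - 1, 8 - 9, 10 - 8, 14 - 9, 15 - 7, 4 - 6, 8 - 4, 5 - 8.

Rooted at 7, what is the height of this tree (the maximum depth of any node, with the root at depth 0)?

A deepest node is 3, reached by 7 → 15 → 8 → 4 → 17 → 1 → 3.
That path has 6 edges, so the height is 6.

6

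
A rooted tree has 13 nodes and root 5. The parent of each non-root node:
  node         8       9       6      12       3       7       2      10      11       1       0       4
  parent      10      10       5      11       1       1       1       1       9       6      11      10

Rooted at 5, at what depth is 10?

5 → 6 → 1 → 10 — 3 edges.

3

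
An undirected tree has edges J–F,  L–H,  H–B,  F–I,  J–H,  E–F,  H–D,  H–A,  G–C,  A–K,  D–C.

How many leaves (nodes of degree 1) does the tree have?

6

The leaves are B, E, G, I, K, L.
That is 6 leaves.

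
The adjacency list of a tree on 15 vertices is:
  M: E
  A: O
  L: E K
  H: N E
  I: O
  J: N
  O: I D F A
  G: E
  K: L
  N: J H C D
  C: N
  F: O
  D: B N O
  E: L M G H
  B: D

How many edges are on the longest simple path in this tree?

7

A longest path is I - O - D - N - H - E - L - K, with 7 edges.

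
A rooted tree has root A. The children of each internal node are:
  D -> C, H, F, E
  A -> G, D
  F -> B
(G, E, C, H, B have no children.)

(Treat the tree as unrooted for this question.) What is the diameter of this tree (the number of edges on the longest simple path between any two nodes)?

4

BFS from G reaches B last, at distance 4; BFS from B confirms no node is farther.
Path: G – A – D – F – B.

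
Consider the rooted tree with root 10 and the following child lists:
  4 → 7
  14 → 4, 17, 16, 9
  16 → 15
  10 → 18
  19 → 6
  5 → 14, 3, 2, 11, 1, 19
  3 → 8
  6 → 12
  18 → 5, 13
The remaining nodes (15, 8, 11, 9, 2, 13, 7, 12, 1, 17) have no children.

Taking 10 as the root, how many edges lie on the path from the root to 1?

3

Path from 10 to 1: 10 → 18 → 5 → 1, which has 3 edges.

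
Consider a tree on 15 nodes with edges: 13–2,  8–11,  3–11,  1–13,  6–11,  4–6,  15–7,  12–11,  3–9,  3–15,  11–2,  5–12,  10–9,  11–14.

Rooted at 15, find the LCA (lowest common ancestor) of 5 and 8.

11

Ancestors of 5 (toward the root): 5, 12, 11, 3, 15.
Ancestors of 8: 8, 11, 3, 15.
The deepest node appearing in both lists is 11.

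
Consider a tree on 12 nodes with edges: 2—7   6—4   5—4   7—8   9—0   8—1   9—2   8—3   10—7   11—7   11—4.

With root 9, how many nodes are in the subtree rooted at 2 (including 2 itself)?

10

Descendants of 2 (including itself): 2, 7, 8, 11, 10, 3, 1, 4, 5, 6. That's 10.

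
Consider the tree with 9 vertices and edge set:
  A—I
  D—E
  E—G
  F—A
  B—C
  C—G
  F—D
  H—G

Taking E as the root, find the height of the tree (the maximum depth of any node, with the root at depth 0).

A deepest node is I, reached by E-D-F-A-I.
That path has 4 edges, so the height is 4.

4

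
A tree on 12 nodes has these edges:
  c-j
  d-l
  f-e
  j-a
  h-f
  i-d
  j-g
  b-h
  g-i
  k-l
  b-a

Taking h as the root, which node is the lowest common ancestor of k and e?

h

Path k→root: k l d i g j a b h; path e→root: e f h.
First common node: h.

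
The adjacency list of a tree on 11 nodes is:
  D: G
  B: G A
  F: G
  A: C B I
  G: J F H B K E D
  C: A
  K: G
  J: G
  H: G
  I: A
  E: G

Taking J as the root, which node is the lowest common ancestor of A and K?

G

A's ancestor chain is A, B, G, J and K's is K, G, J; they first meet at G.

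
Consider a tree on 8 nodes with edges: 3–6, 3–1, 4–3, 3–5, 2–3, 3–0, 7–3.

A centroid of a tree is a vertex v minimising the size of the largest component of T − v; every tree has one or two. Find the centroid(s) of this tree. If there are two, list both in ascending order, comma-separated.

3

Removing 3 splits the tree into components of sizes 1, 1, 1, 1, 1, 1, 1; the largest is 1 ≤ ⌊8/2⌋ = 4.
Every other node leaves some component of size > 4, so the centroid is unique.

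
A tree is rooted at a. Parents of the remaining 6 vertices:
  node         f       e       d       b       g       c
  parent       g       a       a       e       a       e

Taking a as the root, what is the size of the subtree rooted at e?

3

The subtree rooted at e contains: e, c, b — 3 nodes.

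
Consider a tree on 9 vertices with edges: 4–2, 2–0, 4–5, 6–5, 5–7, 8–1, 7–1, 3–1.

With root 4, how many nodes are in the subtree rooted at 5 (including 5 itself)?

6

5's subtree: {5, 7, 6, 1, 3, 8}, size 6.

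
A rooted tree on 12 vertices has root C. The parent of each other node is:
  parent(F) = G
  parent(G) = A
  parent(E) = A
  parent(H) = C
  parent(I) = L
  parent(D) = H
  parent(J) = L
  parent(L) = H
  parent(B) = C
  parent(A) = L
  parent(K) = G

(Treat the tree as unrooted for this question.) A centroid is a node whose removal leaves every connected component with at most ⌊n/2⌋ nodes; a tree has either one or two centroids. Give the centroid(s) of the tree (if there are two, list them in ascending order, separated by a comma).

If L is removed the pieces have sizes 5, 4, 1, 1, all ≤ ⌊12/2⌋ = 6.
Every other node leaves some component of size > 6, so the centroid is unique.

L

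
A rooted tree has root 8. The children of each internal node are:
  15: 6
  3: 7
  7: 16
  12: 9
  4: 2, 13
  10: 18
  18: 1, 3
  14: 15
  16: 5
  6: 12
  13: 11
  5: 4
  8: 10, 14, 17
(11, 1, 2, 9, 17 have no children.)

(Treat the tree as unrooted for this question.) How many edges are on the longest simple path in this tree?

14

Starting from 11, a farthest node is 9 at distance 14.
One longest path: 11 – 13 – 4 – 5 – 16 – 7 – 3 – 18 – 10 – 8 – 14 – 15 – 6 – 12 – 9.
So the diameter is 14.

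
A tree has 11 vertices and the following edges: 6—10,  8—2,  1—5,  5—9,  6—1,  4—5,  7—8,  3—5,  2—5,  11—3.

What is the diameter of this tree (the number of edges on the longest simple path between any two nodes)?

BFS from 7 reaches 10 last, at distance 6; BFS from 10 confirms no node is farther.
Path: 7 – 8 – 2 – 5 – 1 – 6 – 10.

6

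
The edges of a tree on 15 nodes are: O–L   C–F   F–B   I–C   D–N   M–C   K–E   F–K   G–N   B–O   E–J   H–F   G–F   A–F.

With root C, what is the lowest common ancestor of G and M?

Ancestors of G (toward the root): G, F, C.
Ancestors of M: M, C.
The deepest node appearing in both lists is C.

C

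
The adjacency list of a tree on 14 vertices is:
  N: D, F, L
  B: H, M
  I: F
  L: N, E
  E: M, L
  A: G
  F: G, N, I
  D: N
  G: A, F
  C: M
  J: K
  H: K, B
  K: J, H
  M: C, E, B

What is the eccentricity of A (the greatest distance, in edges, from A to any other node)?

10

Distances from A peak at 10, attained at J.
A-G-F-N-L-E-M-B-H-K-J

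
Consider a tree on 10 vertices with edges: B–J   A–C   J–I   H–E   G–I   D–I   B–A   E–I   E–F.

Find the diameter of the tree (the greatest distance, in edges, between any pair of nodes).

6

A longest path is C - A - B - J - I - E - F, with 6 edges.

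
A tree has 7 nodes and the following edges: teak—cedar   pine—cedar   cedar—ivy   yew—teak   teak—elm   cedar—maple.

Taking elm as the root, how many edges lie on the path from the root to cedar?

2

Climbing from cedar to the root: cedar – teak – elm. That's 2 steps.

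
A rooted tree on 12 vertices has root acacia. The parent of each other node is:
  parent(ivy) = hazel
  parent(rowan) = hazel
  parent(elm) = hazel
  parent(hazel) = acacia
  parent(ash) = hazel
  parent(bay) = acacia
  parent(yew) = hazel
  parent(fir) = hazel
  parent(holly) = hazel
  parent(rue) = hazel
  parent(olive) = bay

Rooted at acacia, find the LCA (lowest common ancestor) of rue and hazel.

rue's ancestor chain is rue, hazel, acacia and hazel's is hazel, acacia; they first meet at hazel.

hazel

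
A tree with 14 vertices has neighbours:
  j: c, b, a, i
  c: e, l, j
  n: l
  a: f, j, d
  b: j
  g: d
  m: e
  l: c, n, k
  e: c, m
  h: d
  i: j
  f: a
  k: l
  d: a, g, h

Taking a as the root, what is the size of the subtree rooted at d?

3

The subtree rooted at d contains: d, g, h — 3 nodes.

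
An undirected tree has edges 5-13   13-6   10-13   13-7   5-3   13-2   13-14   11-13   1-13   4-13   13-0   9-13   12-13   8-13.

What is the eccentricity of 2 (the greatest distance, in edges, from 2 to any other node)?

3

The node farthest from 2 is 3, via 2–13–5–3 — 3 edges.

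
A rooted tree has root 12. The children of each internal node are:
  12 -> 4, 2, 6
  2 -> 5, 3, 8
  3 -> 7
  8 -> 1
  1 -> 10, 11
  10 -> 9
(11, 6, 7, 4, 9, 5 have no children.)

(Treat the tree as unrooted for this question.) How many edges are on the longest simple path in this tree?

6

Starting from 7, a farthest node is 9 at distance 6.
One longest path: 7–3–2–8–1–10–9.
So the diameter is 6.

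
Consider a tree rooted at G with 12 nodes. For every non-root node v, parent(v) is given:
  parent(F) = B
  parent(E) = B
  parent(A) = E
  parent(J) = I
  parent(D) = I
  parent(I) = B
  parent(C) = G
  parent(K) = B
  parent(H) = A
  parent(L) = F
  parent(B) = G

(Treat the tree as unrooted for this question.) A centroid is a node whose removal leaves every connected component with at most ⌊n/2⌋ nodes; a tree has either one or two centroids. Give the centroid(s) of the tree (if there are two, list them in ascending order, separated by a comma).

B

Delete B: the remaining components have sizes 3, 3, 2, 2, 1. Max 3 ≤ 6, so B is a centroid.
Every other node leaves some component of size > 6, so the centroid is unique.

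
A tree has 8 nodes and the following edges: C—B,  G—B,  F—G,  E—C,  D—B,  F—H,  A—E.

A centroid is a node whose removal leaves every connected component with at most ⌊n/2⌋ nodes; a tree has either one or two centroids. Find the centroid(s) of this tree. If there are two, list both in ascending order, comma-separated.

B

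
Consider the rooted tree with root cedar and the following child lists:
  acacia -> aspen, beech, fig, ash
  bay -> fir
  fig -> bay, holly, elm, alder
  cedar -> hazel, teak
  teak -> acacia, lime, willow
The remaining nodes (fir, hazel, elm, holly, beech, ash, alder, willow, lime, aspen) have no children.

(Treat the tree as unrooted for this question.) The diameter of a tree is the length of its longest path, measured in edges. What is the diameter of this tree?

Starting from fir, a farthest node is hazel at distance 6.
One longest path: fir – bay – fig – acacia – teak – cedar – hazel.
So the diameter is 6.

6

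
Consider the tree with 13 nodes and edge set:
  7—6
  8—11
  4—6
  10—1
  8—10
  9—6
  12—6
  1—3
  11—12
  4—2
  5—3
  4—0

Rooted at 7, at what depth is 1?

Climbing from 1 to the root: 1 → 10 → 8 → 11 → 12 → 6 → 7. That's 6 steps.

6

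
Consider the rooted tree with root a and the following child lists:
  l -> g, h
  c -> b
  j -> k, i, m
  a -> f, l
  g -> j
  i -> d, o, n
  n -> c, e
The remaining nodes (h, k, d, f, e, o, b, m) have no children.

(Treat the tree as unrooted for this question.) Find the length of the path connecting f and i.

5

The path is f – a – l – g – j – i, which has 5 edges.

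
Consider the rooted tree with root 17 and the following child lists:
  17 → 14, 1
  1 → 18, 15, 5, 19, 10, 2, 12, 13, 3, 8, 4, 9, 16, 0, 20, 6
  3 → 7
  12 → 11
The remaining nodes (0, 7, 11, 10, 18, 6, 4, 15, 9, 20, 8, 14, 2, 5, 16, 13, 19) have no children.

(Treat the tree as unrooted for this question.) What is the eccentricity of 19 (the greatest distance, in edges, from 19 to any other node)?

3

Distances from 19 peak at 3, attained at 11 (14, 7 also at distance 3).
19–1–12–11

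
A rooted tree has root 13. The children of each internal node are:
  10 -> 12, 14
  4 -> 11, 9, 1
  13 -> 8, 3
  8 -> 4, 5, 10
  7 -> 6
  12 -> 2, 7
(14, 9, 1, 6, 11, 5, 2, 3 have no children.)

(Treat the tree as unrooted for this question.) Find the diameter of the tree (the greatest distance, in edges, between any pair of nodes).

6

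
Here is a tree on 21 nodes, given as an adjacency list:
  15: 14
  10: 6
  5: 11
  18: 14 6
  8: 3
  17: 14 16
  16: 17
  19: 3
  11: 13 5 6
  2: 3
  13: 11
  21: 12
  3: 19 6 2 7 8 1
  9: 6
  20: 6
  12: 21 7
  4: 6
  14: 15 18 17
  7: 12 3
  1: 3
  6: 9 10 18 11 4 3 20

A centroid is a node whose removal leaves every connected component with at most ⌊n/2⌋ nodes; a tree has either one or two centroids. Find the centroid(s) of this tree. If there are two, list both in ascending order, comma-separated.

Removing 6 splits the tree into components of sizes 8, 5, 3, 1, 1, 1, 1; the largest is 8 ≤ ⌊21/2⌋ = 10.
No neighbour of 6 does as well, so 6 is the unique centroid.

6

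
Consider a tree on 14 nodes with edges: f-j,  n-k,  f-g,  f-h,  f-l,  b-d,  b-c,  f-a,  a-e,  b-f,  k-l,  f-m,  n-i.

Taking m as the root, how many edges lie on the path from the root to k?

3

m – f – l – k — 3 edges.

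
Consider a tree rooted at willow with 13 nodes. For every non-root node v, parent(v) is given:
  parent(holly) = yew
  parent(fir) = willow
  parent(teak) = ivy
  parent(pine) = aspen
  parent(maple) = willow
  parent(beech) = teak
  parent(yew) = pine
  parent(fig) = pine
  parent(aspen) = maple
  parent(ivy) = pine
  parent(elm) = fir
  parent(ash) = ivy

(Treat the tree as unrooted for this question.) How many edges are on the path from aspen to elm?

4

aspen–maple–willow–fir–elm: 4 edges.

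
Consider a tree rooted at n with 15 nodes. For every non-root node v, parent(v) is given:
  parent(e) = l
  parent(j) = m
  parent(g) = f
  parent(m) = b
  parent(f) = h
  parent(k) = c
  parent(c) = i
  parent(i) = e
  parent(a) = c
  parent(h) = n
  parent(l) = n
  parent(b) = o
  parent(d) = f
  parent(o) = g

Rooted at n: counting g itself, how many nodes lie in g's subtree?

The subtree rooted at g contains: g, o, b, m, j — 5 nodes.

5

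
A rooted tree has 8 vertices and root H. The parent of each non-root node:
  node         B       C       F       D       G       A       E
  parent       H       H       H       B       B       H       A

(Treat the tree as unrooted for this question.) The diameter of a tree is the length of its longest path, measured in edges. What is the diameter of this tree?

A longest path is D–B–H–A–E, with 4 edges.

4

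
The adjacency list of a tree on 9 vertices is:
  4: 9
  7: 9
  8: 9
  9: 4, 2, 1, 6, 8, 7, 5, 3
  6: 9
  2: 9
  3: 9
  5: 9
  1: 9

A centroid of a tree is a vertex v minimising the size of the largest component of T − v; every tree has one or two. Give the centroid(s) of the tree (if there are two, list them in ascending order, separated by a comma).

9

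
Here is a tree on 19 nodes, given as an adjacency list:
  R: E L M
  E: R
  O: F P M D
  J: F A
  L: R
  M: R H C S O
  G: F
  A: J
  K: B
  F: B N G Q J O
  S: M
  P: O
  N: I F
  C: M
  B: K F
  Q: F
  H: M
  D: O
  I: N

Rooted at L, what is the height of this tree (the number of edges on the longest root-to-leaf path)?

6

The longest root-to-leaf path is L – R – M – O – F – N – I (6 edges).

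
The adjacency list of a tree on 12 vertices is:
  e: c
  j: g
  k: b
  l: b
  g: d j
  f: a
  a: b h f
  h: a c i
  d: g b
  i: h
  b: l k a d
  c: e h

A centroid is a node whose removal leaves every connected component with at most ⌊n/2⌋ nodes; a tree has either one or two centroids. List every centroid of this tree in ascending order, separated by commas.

Delete b: the remaining components have sizes 6, 3, 1, 1. Max 6 ≤ 6, so b is a centroid.
Its neighbour a also leaves a largest component of size 6, so both are centroids.

a, b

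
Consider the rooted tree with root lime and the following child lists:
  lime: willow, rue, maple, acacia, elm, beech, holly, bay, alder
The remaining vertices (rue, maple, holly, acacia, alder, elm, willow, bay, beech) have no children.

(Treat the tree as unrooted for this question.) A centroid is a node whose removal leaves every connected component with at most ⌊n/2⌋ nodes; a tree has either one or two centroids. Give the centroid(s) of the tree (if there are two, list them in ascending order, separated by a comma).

lime

Delete lime: the remaining components have sizes 1, 1, 1, 1, 1, 1, 1, 1, 1. Max 1 ≤ 5, so lime is a centroid.
Every other node leaves some component of size > 5, so the centroid is unique.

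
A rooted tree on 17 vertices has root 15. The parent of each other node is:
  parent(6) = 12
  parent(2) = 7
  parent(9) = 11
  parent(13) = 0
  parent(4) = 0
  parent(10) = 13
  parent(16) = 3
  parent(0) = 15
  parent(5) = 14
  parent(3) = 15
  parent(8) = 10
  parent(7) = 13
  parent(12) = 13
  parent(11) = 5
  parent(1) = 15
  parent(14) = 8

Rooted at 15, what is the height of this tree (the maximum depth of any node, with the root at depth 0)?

A deepest node is 9, reached by 15 – 0 – 13 – 10 – 8 – 14 – 5 – 11 – 9.
That path has 8 edges, so the height is 8.

8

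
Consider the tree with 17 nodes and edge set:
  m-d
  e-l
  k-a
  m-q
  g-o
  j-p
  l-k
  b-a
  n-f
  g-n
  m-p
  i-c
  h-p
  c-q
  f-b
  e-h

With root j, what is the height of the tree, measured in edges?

11

A deepest node is o, reached by j – p – h – e – l – k – a – b – f – n – g – o.
That path has 11 edges, so the height is 11.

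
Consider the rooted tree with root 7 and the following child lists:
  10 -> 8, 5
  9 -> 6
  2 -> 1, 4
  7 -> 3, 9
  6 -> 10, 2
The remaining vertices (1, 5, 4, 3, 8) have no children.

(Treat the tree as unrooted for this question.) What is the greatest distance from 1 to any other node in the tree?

A farthest node from 1 is 3.
The path 1-2-6-9-7-3 has 5 edges.

5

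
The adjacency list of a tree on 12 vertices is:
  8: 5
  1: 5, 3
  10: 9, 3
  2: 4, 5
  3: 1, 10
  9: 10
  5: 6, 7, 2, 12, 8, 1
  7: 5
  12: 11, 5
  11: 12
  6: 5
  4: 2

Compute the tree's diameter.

A longest path is 9 - 10 - 3 - 1 - 5 - 2 - 4, with 6 edges.

6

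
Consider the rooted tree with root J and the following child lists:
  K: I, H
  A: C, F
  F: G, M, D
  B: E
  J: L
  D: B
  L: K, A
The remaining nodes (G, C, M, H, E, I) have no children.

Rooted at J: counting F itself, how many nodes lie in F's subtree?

The subtree rooted at F contains: F, G, M, D, B, E — 6 nodes.

6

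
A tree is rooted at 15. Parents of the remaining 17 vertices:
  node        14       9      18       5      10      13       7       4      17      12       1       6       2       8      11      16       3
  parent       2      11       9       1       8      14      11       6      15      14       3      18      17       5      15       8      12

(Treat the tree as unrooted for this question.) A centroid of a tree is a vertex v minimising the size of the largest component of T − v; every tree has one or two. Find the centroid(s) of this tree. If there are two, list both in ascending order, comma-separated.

2, 14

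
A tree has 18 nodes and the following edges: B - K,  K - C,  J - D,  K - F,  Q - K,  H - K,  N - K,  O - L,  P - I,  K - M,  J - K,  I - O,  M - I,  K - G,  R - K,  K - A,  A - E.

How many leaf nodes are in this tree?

12

The leaves are B, C, D, E, F, G, H, L, N, P, Q, R.
That is 12 leaves.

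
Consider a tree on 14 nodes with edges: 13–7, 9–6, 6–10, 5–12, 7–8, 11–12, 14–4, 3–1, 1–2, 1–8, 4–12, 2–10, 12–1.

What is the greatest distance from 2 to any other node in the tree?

4

Distances from 2 peak at 4, attained at 14 (13 also at distance 4).
2 – 1 – 12 – 4 – 14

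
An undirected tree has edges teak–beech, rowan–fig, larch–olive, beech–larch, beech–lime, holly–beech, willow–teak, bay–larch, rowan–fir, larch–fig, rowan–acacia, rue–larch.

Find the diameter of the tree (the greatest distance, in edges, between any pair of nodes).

A longest path is acacia-rowan-fig-larch-beech-teak-willow, with 6 edges.

6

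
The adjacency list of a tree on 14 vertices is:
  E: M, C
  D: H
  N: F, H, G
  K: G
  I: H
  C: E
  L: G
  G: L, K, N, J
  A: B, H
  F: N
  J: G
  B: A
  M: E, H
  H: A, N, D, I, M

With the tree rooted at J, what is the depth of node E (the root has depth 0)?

5

Climbing from E to the root: E–M–H–N–G–J. That's 5 steps.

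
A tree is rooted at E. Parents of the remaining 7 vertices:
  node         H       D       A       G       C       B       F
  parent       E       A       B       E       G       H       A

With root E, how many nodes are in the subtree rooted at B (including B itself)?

The subtree rooted at B contains: B, A, D, F — 4 nodes.

4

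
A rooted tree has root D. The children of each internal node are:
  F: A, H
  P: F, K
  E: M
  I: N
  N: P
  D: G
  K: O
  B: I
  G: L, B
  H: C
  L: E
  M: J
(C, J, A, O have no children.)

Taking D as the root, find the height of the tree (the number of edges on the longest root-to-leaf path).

The longest root-to-leaf path is D–G–B–I–N–P–F–H–C (8 edges).

8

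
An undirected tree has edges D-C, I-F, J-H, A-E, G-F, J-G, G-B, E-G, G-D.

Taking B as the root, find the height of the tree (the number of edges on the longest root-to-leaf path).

3

H sits deepest: B – G – J – H — 3 edges from the root.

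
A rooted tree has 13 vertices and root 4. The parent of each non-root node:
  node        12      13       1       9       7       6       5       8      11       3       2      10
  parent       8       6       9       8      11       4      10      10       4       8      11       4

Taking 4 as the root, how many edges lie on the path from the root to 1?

Climbing from 1 to the root: 1 → 9 → 8 → 10 → 4. That's 4 steps.

4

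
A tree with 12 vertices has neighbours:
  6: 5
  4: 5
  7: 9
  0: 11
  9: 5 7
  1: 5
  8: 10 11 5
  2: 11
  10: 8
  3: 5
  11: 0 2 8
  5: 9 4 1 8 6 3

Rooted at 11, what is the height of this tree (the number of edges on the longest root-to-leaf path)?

7 sits deepest: 11–8–5–9–7 — 4 edges from the root.

4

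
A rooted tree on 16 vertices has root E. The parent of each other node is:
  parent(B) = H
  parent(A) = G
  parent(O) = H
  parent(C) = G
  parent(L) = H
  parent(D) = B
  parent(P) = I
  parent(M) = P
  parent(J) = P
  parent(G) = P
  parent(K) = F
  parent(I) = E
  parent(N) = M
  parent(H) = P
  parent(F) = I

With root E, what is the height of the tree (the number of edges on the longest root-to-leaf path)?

D sits deepest: E–I–P–H–B–D — 5 edges from the root.

5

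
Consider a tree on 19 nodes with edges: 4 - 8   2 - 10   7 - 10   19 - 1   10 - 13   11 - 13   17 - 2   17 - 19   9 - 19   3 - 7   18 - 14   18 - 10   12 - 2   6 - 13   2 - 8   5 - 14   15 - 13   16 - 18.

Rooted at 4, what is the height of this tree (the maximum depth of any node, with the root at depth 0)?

The longest root-to-leaf path is 4-8-2-10-18-14-5 (6 edges).

6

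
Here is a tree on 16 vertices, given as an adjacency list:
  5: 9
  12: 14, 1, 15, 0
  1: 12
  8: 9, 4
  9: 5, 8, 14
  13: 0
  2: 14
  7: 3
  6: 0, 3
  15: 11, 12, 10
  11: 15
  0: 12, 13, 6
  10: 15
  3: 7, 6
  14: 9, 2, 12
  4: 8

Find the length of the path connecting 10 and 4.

6

The path is 10 – 15 – 12 – 14 – 9 – 8 – 4, which has 6 edges.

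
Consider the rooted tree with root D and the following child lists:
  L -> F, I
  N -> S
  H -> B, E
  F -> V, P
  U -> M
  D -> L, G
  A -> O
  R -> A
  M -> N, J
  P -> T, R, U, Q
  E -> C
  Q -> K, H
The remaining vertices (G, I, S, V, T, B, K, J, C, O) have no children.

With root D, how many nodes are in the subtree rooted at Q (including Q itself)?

6

The subtree rooted at Q contains: Q, H, K, E, B, C — 6 nodes.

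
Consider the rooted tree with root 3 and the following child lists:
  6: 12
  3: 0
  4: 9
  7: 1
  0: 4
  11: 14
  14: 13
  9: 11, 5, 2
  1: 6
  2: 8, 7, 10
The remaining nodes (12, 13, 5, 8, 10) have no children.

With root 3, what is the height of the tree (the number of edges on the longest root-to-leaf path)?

12 sits deepest: 3-0-4-9-2-7-1-6-12 — 8 edges from the root.

8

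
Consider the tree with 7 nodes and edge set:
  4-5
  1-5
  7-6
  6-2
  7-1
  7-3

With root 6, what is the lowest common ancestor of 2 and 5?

6

Ancestors of 2 (toward the root): 2, 6.
Ancestors of 5: 5, 1, 7, 6.
The deepest node appearing in both lists is 6.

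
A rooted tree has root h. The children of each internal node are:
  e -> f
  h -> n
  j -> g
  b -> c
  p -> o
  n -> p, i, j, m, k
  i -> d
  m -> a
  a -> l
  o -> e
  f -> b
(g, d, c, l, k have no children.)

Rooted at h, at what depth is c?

7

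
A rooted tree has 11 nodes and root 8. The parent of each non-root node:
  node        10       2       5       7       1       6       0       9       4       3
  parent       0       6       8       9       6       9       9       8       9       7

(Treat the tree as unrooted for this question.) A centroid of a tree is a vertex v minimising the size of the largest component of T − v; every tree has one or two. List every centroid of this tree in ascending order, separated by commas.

9

Removing 9 splits the tree into components of sizes 3, 2, 2, 2, 1; the largest is 3 ≤ ⌊11/2⌋ = 5.
No neighbour of 9 does as well, so 9 is the unique centroid.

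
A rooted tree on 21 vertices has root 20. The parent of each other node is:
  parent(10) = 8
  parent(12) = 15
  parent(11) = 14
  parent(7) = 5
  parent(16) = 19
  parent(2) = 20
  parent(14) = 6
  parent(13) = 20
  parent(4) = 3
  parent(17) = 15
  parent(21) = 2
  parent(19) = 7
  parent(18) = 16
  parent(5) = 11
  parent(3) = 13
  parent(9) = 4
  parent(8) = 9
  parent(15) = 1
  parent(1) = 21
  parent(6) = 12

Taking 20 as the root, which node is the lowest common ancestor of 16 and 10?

20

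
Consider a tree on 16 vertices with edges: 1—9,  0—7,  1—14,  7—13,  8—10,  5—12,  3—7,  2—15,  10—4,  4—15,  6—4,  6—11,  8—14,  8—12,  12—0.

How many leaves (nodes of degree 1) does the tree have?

Exactly 6 nodes have a single neighbour: 2, 3, 5, 9, 11, 13.

6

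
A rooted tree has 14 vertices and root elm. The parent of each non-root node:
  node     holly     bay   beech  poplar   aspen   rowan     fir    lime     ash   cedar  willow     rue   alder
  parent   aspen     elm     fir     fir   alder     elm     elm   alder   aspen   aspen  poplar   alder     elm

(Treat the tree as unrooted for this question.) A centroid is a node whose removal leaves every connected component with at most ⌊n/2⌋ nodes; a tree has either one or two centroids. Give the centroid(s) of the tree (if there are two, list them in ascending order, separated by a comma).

If elm is removed the pieces have sizes 7, 4, 1, 1, all ≤ ⌊14/2⌋ = 7.
alder is adjacent to elm and is also a centroid (the largest component after removing it is likewise 7).

alder, elm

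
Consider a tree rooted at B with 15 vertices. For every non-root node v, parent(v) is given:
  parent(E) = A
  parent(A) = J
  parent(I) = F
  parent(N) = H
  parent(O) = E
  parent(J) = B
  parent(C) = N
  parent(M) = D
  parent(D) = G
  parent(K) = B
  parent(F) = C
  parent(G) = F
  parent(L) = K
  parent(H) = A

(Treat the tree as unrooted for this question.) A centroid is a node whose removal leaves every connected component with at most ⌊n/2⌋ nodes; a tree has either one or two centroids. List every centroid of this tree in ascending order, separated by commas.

H

If H is removed the pieces have sizes 7, 7, all ≤ ⌊15/2⌋ = 7.
Every other node leaves some component of size > 7, so the centroid is unique.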